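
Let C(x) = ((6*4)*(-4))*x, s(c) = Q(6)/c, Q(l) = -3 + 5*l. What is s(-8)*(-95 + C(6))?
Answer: 18117/8 ≈ 2264.6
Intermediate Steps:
s(c) = 27/c (s(c) = (-3 + 5*6)/c = (-3 + 30)/c = 27/c)
C(x) = -96*x (C(x) = (24*(-4))*x = -96*x)
s(-8)*(-95 + C(6)) = (27/(-8))*(-95 - 96*6) = (27*(-1/8))*(-95 - 576) = -27/8*(-671) = 18117/8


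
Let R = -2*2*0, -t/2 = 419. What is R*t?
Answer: 0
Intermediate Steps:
t = -838 (t = -2*419 = -838)
R = 0 (R = -4*0 = 0)
R*t = 0*(-838) = 0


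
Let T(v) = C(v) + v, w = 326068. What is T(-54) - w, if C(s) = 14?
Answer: -326108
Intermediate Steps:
T(v) = 14 + v
T(-54) - w = (14 - 54) - 1*326068 = -40 - 326068 = -326108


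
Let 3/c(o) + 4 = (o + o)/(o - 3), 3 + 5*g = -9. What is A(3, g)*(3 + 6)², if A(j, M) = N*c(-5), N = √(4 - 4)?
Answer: 0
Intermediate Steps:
g = -12/5 (g = -⅗ + (⅕)*(-9) = -⅗ - 9/5 = -12/5 ≈ -2.4000)
c(o) = 3/(-4 + 2*o/(-3 + o)) (c(o) = 3/(-4 + (o + o)/(o - 3)) = 3/(-4 + (2*o)/(-3 + o)) = 3/(-4 + 2*o/(-3 + o)))
N = 0 (N = √0 = 0)
A(j, M) = 0 (A(j, M) = 0*(3*(3 - 1*(-5))/(2*(-6 - 5))) = 0*((3/2)*(3 + 5)/(-11)) = 0*((3/2)*(-1/11)*8) = 0*(-12/11) = 0)
A(3, g)*(3 + 6)² = 0*(3 + 6)² = 0*9² = 0*81 = 0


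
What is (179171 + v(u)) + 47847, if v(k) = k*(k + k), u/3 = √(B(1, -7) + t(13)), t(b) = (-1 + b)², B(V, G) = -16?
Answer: 229322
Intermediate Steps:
u = 24*√2 (u = 3*√(-16 + (-1 + 13)²) = 3*√(-16 + 12²) = 3*√(-16 + 144) = 3*√128 = 3*(8*√2) = 24*√2 ≈ 33.941)
v(k) = 2*k² (v(k) = k*(2*k) = 2*k²)
(179171 + v(u)) + 47847 = (179171 + 2*(24*√2)²) + 47847 = (179171 + 2*1152) + 47847 = (179171 + 2304) + 47847 = 181475 + 47847 = 229322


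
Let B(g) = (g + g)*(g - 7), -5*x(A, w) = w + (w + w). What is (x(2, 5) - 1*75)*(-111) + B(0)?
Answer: 8658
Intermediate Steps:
x(A, w) = -3*w/5 (x(A, w) = -(w + (w + w))/5 = -(w + 2*w)/5 = -3*w/5)
B(g) = 2*g*(-7 + g) (B(g) = (2*g)*(-7 + g) = 2*g*(-7 + g))
(x(2, 5) - 1*75)*(-111) + B(0) = (-3/5*5 - 1*75)*(-111) + 2*0*(-7 + 0) = (-3 - 75)*(-111) + 2*0*(-7) = -78*(-111) + 0 = 8658 + 0 = 8658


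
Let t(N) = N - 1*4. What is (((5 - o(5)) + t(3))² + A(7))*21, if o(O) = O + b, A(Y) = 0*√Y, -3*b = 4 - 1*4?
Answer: 21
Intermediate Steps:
t(N) = -4 + N (t(N) = N - 4 = -4 + N)
b = 0 (b = -(4 - 1*4)/3 = -(4 - 4)/3 = -⅓*0 = 0)
A(Y) = 0
o(O) = O (o(O) = O + 0 = O)
(((5 - o(5)) + t(3))² + A(7))*21 = (((5 - 1*5) + (-4 + 3))² + 0)*21 = (((5 - 5) - 1)² + 0)*21 = ((0 - 1)² + 0)*21 = ((-1)² + 0)*21 = (1 + 0)*21 = 1*21 = 21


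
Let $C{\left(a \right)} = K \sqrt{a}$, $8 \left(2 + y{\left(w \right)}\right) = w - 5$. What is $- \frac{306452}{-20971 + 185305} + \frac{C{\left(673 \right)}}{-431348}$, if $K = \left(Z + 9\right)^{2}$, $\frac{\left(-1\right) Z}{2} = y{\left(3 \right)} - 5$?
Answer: $- \frac{153226}{82167} - \frac{2209 \sqrt{673}}{1725392} \approx -1.898$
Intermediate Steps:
$y{\left(w \right)} = - \frac{21}{8} + \frac{w}{8}$ ($y{\left(w \right)} = -2 + \frac{w - 5}{8} = -2 + \frac{-5 + w}{8} = -2 + \left(- \frac{5}{8} + \frac{w}{8}\right) = - \frac{21}{8} + \frac{w}{8}$)
$Z = \frac{29}{2}$ ($Z = - 2 \left(\left(- \frac{21}{8} + \frac{1}{8} \cdot 3\right) - 5\right) = - 2 \left(\left(- \frac{21}{8} + \frac{3}{8}\right) - 5\right) = - 2 \left(- \frac{9}{4} - 5\right) = \left(-2\right) \left(- \frac{29}{4}\right) = \frac{29}{2} \approx 14.5$)
$K = \frac{2209}{4}$ ($K = \left(\frac{29}{2} + 9\right)^{2} = \left(\frac{47}{2}\right)^{2} = \frac{2209}{4} \approx 552.25$)
$C{\left(a \right)} = \frac{2209 \sqrt{a}}{4}$
$- \frac{306452}{-20971 + 185305} + \frac{C{\left(673 \right)}}{-431348} = - \frac{306452}{-20971 + 185305} + \frac{\frac{2209}{4} \sqrt{673}}{-431348} = - \frac{306452}{164334} + \frac{2209 \sqrt{673}}{4} \left(- \frac{1}{431348}\right) = \left(-306452\right) \frac{1}{164334} - \frac{2209 \sqrt{673}}{1725392} = - \frac{153226}{82167} - \frac{2209 \sqrt{673}}{1725392}$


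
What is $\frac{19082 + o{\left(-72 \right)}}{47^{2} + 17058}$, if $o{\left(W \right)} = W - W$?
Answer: $\frac{19082}{19267} \approx 0.9904$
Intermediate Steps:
$o{\left(W \right)} = 0$
$\frac{19082 + o{\left(-72 \right)}}{47^{2} + 17058} = \frac{19082 + 0}{47^{2} + 17058} = \frac{19082}{2209 + 17058} = \frac{19082}{19267}$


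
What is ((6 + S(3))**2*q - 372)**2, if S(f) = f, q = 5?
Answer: 1089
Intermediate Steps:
((6 + S(3))**2*q - 372)**2 = ((6 + 3)**2*5 - 372)**2 = (9**2*5 - 372)**2 = (81*5 - 372)**2 = (405 - 372)**2 = 33**2 = 1089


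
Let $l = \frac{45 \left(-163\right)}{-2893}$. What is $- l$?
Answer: $- \frac{7335}{2893} \approx -2.5354$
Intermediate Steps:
$l = \frac{7335}{2893}$ ($l = \left(-7335\right) \left(- \frac{1}{2893}\right) = \frac{7335}{2893} \approx 2.5354$)
$- l = \left(-1\right) \frac{7335}{2893} = - \frac{7335}{2893}$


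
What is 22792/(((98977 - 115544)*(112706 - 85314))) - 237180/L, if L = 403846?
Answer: -6727641413347/11454164559584 ≈ -0.58735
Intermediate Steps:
22792/(((98977 - 115544)*(112706 - 85314))) - 237180/L = 22792/(((98977 - 115544)*(112706 - 85314))) - 237180/403846 = 22792/((-16567*27392)) - 237180*1/403846 = 22792/(-453803264) - 118590/201923 = 22792*(-1/453803264) - 118590/201923 = -2849/56725408 - 118590/201923 = -6727641413347/11454164559584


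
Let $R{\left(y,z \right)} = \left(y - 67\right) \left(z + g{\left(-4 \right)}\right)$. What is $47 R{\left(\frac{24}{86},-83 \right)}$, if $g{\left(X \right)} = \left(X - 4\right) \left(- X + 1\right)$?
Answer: $\frac{16585689}{43} \approx 3.8571 \cdot 10^{5}$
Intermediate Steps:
$g{\left(X \right)} = \left(1 - X\right) \left(-4 + X\right)$ ($g{\left(X \right)} = \left(-4 + X\right) \left(1 - X\right) = \left(1 - X\right) \left(-4 + X\right)$)
$R{\left(y,z \right)} = \left(-67 + y\right) \left(-40 + z\right)$ ($R{\left(y,z \right)} = \left(y - 67\right) \left(z - 40\right) = \left(-67 + y\right) \left(z - 40\right) = \left(-67 + y\right) \left(-40 + z\right)$)
$47 R{\left(\frac{24}{86},-83 \right)} = 47 \left(2680 - -5561 - 40 \cdot \frac{24}{86} + \frac{24}{86} \left(-83\right)\right) = 47 \left(2680 + 5561 - 40 \cdot 24 \cdot \frac{1}{86} + 24 \cdot \frac{1}{86} \left(-83\right)\right) = 47 \left(2680 + 5561 - \frac{480}{43} + \frac{12}{43} \left(-83\right)\right) = 47 \left(2680 + 5561 - \frac{480}{43} - \frac{996}{43}\right) = 47 \cdot \frac{352887}{43} = \frac{16585689}{43}$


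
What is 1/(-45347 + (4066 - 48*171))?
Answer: -1/49489 ≈ -2.0206e-5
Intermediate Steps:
1/(-45347 + (4066 - 48*171)) = 1/(-45347 + (4066 - 1*8208)) = 1/(-45347 + (4066 - 8208)) = 1/(-45347 - 4142) = 1/(-49489) = -1/49489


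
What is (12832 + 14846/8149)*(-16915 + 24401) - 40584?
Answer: 782576226588/8149 ≈ 9.6033e+7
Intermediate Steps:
(12832 + 14846/8149)*(-16915 + 24401) - 40584 = (12832 + 14846*(1/8149))*7486 - 40584 = (12832 + 14846/8149)*7486 - 40584 = (104582814/8149)*7486 - 40584 = 782906945604/8149 - 40584 = 782576226588/8149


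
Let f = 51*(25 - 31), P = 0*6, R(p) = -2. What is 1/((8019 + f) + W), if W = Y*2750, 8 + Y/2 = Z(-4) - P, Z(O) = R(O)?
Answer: -1/47287 ≈ -2.1147e-5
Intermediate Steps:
Z(O) = -2
P = 0
f = -306 (f = 51*(-6) = -306)
Y = -20 (Y = -16 + 2*(-2 - 1*0) = -16 + 2*(-2 + 0) = -16 + 2*(-2) = -16 - 4 = -20)
W = -55000 (W = -20*2750 = -55000)
1/((8019 + f) + W) = 1/((8019 - 306) - 55000) = 1/(7713 - 55000) = 1/(-47287) = -1/47287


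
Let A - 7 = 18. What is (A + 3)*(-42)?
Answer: -1176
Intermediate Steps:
A = 25 (A = 7 + 18 = 25)
(A + 3)*(-42) = (25 + 3)*(-42) = 28*(-42) = -1176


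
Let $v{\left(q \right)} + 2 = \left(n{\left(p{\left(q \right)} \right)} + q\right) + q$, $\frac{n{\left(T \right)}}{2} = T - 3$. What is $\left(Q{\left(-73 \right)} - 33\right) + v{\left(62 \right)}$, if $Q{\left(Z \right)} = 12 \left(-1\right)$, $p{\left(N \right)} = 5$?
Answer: $81$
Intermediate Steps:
$n{\left(T \right)} = -6 + 2 T$ ($n{\left(T \right)} = 2 \left(T - 3\right) = 2 \left(-3 + T\right) = -6 + 2 T$)
$Q{\left(Z \right)} = -12$
$v{\left(q \right)} = 2 + 2 q$ ($v{\left(q \right)} = -2 + \left(\left(\left(-6 + 2 \cdot 5\right) + q\right) + q\right) = -2 + \left(\left(\left(-6 + 10\right) + q\right) + q\right) = -2 + \left(\left(4 + q\right) + q\right) = -2 + \left(4 + 2 q\right) = 2 + 2 q$)
$\left(Q{\left(-73 \right)} - 33\right) + v{\left(62 \right)} = \left(-12 - 33\right) + \left(2 + 2 \cdot 62\right) = -45 + \left(2 + 124\right) = -45 + 126 = 81$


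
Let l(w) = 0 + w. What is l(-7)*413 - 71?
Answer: -2962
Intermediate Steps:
l(w) = w
l(-7)*413 - 71 = -7*413 - 71 = -2891 - 71 = -2962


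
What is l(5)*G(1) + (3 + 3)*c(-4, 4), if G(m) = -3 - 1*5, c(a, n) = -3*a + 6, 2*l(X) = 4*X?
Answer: 28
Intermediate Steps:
l(X) = 2*X (l(X) = (4*X)/2 = 2*X)
c(a, n) = 6 - 3*a
G(m) = -8 (G(m) = -3 - 5 = -8)
l(5)*G(1) + (3 + 3)*c(-4, 4) = (2*5)*(-8) + (3 + 3)*(6 - 3*(-4)) = 10*(-8) + 6*(6 + 12) = -80 + 6*18 = -80 + 108 = 28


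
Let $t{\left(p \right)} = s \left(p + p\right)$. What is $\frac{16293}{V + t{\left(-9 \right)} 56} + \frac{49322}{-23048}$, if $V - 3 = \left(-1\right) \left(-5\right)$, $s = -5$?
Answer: $\frac{15817951}{14543288} \approx 1.0876$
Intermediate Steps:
$V = 8$ ($V = 3 - -5 = 3 + 5 = 8$)
$t{\left(p \right)} = - 10 p$ ($t{\left(p \right)} = - 5 \left(p + p\right) = - 5 \cdot 2 p = - 10 p$)
$\frac{16293}{V + t{\left(-9 \right)} 56} + \frac{49322}{-23048} = \frac{16293}{8 + \left(-10\right) \left(-9\right) 56} + \frac{49322}{-23048} = \frac{16293}{8 + 90 \cdot 56} + 49322 \left(- \frac{1}{23048}\right) = \frac{16293}{8 + 5040} - \frac{24661}{11524} = \frac{16293}{5048} - \frac{24661}{11524} = \frac{15817951}{14543288}$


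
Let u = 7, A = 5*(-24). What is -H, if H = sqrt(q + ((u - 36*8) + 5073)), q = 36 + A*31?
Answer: -2*sqrt(277) ≈ -33.287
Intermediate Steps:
A = -120
q = -3684 (q = 36 - 120*31 = 36 - 3720 = -3684)
H = 2*sqrt(277) (H = sqrt(-3684 + ((7 - 36*8) + 5073)) = sqrt(-3684 + ((7 - 288) + 5073)) = sqrt(-3684 + (-281 + 5073)) = sqrt(-3684 + 4792) = sqrt(1108) = 2*sqrt(277) ≈ 33.287)
-H = -2*sqrt(277)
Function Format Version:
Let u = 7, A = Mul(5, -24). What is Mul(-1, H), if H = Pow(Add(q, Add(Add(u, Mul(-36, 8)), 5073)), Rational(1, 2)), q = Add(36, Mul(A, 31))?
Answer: Mul(-2, Pow(277, Rational(1, 2))) ≈ -33.287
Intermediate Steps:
A = -120
q = -3684 (q = Add(36, Mul(-120, 31)) = Add(36, -3720) = -3684)
H = Mul(2, Pow(277, Rational(1, 2))) (H = Pow(Add(-3684, Add(Add(7, Mul(-36, 8)), 5073)), Rational(1, 2)) = Pow(Add(-3684, Add(Add(7, -288), 5073)), Rational(1, 2)) = Pow(Add(-3684, Add(-281, 5073)), Rational(1, 2)) = Pow(Add(-3684, 4792), Rational(1, 2)) = Pow(1108, Rational(1, 2)) = Mul(2, Pow(277, Rational(1, 2))) ≈ 33.287)
Mul(-1, H) = Mul(-1, Mul(2, Pow(277, Rational(1, 2)))) = Mul(-2, Pow(277, Rational(1, 2)))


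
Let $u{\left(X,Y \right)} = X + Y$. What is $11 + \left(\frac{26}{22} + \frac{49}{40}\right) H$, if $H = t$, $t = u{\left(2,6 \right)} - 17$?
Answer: $- \frac{4691}{440} \approx -10.661$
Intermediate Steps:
$t = -9$ ($t = \left(2 + 6\right) - 17 = 8 - 17 = -9$)
$H = -9$
$11 + \left(\frac{26}{22} + \frac{49}{40}\right) H = 11 + \left(\frac{26}{22} + \frac{49}{40}\right) \left(-9\right) = 11 + \left(26 \cdot \frac{1}{22} + 49 \cdot \frac{1}{40}\right) \left(-9\right) = 11 + \left(\frac{13}{11} + \frac{49}{40}\right) \left(-9\right) = 11 + \frac{1059}{440} \left(-9\right) = 11 - \frac{9531}{440} = - \frac{4691}{440}$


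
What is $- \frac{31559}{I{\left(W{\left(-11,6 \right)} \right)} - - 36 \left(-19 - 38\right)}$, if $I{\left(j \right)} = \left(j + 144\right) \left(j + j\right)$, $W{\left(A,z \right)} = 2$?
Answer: $\frac{31559}{1468} \approx 21.498$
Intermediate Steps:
$I{\left(j \right)} = 2 j \left(144 + j\right)$ ($I{\left(j \right)} = \left(144 + j\right) 2 j = 2 j \left(144 + j\right)$)
$- \frac{31559}{I{\left(W{\left(-11,6 \right)} \right)} - - 36 \left(-19 - 38\right)} = - \frac{31559}{2 \cdot 2 \left(144 + 2\right) - - 36 \left(-19 - 38\right)} = - \frac{31559}{2 \cdot 2 \cdot 146 - \left(-36\right) \left(-57\right)} = - \frac{31559}{584 - 2052} = - \frac{31559}{-1468} = \left(-31559\right) \left(- \frac{1}{1468}\right) = \frac{31559}{1468}$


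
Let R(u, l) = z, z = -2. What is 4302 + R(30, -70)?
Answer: 4300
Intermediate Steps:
R(u, l) = -2
4302 + R(30, -70) = 4302 - 2 = 4300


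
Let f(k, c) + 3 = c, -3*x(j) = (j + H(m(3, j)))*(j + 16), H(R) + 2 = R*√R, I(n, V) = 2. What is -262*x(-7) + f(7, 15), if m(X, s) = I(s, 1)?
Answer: -7062 + 1572*√2 ≈ -4838.9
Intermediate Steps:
m(X, s) = 2
H(R) = -2 + R^(3/2) (H(R) = -2 + R*√R = -2 + R^(3/2))
x(j) = -(16 + j)*(-2 + j + 2*√2)/3 (x(j) = -(j + (-2 + 2^(3/2)))*(j + 16)/3 = -(j + (-2 + 2*√2))*(16 + j)/3 = -(-2 + j + 2*√2)*(16 + j)/3 = -(16 + j)*(-2 + j + 2*√2)/3)
f(k, c) = -3 + c
-262*x(-7) + f(7, 15) = -262*(32/3 - 32*√2/3 - 14/3*(-7) - ⅓*(-7)² - ⅔*(-7)*√2) + (-3 + 15) = -262*(32/3 - 32*√2/3 + 98/3 - ⅓*49 + 14*√2/3) + 12 = -262*(32/3 - 32*√2/3 + 98/3 - 49/3 + 14*√2/3) + 12 = -262*(27 - 6*√2) + 12 = (-7074 + 1572*√2) + 12 = -7062 + 1572*√2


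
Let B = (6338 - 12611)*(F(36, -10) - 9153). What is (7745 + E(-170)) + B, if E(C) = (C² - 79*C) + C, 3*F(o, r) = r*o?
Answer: 58219434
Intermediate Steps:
F(o, r) = o*r/3 (F(o, r) = (r*o)/3 = (o*r)/3 = o*r/3)
E(C) = C² - 78*C
B = 58169529 (B = (6338 - 12611)*((⅓)*36*(-10) - 9153) = -6273*(-120 - 9153) = -6273*(-9273) = 58169529)
(7745 + E(-170)) + B = (7745 - 170*(-78 - 170)) + 58169529 = (7745 - 170*(-248)) + 58169529 = (7745 + 42160) + 58169529 = 49905 + 58169529 = 58219434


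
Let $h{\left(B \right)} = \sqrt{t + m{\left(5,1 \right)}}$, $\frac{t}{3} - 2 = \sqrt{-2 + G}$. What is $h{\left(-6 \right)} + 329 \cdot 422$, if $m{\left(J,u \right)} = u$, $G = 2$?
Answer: $138838 + \sqrt{7} \approx 1.3884 \cdot 10^{5}$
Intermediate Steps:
$t = 6$ ($t = 6 + 3 \sqrt{-2 + 2} = 6 + 3 \sqrt{0} = 6 + 3 \cdot 0 = 6 + 0 = 6$)
$h{\left(B \right)} = \sqrt{7}$ ($h{\left(B \right)} = \sqrt{6 + 1} = \sqrt{7}$)
$h{\left(-6 \right)} + 329 \cdot 422 = \sqrt{7} + 329 \cdot 422 = \sqrt{7} + 138838 = 138838 + \sqrt{7}$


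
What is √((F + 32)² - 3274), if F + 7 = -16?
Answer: I*√3193 ≈ 56.507*I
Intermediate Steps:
F = -23 (F = -7 - 16 = -23)
√((F + 32)² - 3274) = √((-23 + 32)² - 3274) = √(9² - 3274) = √(81 - 3274) = √(-3193) = I*√3193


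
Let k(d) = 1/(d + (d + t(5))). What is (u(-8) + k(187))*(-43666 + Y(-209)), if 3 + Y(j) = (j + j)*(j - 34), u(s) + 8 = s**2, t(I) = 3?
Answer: 1222548265/377 ≈ 3.2428e+6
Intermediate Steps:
u(s) = -8 + s**2
Y(j) = -3 + 2*j*(-34 + j) (Y(j) = -3 + (j + j)*(j - 34) = -3 + (2*j)*(-34 + j) = -3 + 2*j*(-34 + j))
k(d) = 1/(3 + 2*d) (k(d) = 1/(d + (d + 3)) = 1/(d + (3 + d)) = 1/(3 + 2*d))
(u(-8) + k(187))*(-43666 + Y(-209)) = ((-8 + (-8)**2) + 1/(3 + 2*187))*(-43666 + (-3 - 68*(-209) + 2*(-209)**2)) = ((-8 + 64) + 1/(3 + 374))*(-43666 + (-3 + 14212 + 2*43681)) = (56 + 1/377)*(-43666 + (-3 + 14212 + 87362)) = (56 + 1/377)*(-43666 + 101571) = (21113/377)*57905 = 1222548265/377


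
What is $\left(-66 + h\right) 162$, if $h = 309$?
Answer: $39366$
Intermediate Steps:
$\left(-66 + h\right) 162 = \left(-66 + 309\right) 162 = 243 \cdot 162 = 39366$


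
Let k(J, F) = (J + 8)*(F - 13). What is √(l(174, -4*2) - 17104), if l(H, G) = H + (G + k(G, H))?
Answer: 3*I*√1882 ≈ 130.15*I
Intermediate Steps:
k(J, F) = (-13 + F)*(8 + J) (k(J, F) = (8 + J)*(-13 + F) = (-13 + F)*(8 + J))
l(H, G) = -104 - 12*G + 9*H + G*H (l(H, G) = H + (G + (-104 - 13*G + 8*H + H*G)) = H + (G + (-104 - 13*G + 8*H + G*H)) = H + (-104 - 12*G + 8*H + G*H) = -104 - 12*G + 9*H + G*H)
√(l(174, -4*2) - 17104) = √((-104 - (-48)*2 + 9*174 - 4*2*174) - 17104) = √((-104 - 12*(-8) + 1566 - 8*174) - 17104) = √((-104 + 96 + 1566 - 1392) - 17104) = √(166 - 17104) = √(-16938) = 3*I*√1882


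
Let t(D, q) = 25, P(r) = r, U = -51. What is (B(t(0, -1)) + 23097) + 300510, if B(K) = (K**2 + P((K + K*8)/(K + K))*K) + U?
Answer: 648587/2 ≈ 3.2429e+5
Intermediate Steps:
B(K) = -51 + K**2 + 9*K/2 (B(K) = (K**2 + ((K + K*8)/(K + K))*K) - 51 = (K**2 + ((K + 8*K)/((2*K)))*K) - 51 = (K**2 + ((9*K)*(1/(2*K)))*K) - 51 = (K**2 + 9*K/2) - 51 = -51 + K**2 + 9*K/2)
(B(t(0, -1)) + 23097) + 300510 = ((-51 + 25**2 + (9/2)*25) + 23097) + 300510 = ((-51 + 625 + 225/2) + 23097) + 300510 = (1373/2 + 23097) + 300510 = 47567/2 + 300510 = 648587/2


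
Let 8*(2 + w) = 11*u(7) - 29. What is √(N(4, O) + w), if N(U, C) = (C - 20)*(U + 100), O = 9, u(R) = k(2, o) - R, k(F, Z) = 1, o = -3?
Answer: I*√18526/4 ≈ 34.028*I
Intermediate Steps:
u(R) = 1 - R
N(U, C) = (-20 + C)*(100 + U)
w = -111/8 (w = -2 + (11*(1 - 1*7) - 29)/8 = -2 + (11*(1 - 7) - 29)/8 = -2 + (11*(-6) - 29)/8 = -2 + (-66 - 29)/8 = -2 + (⅛)*(-95) = -2 - 95/8 = -111/8 ≈ -13.875)
√(N(4, O) + w) = √((-2000 - 20*4 + 100*9 + 9*4) - 111/8) = √((-2000 - 80 + 900 + 36) - 111/8) = √(-1144 - 111/8) = √(-9263/8) = I*√18526/4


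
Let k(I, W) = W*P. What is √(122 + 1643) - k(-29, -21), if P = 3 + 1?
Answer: 84 + √1765 ≈ 126.01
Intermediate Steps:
P = 4
k(I, W) = 4*W (k(I, W) = W*4 = 4*W)
√(122 + 1643) - k(-29, -21) = √(122 + 1643) - 4*(-21) = √1765 - 1*(-84) = √1765 + 84 = 84 + √1765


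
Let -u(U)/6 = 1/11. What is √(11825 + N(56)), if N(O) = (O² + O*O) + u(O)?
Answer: √2189671/11 ≈ 134.52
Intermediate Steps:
u(U) = -6/11
N(O) = -6/11 + 2*O² (N(O) = (O² + O*O) - 6/11 = (O² + O²) - 6/11 = 2*O² - 6/11 = -6/11 + 2*O²)
√(11825 + N(56)) = √(11825 + (-6/11 + 2*56²)) = √(11825 + (-6/11 + 2*3136)) = √(11825 + (-6/11 + 6272)) = √(11825 + 68986/11) = √(199061/11) = √2189671/11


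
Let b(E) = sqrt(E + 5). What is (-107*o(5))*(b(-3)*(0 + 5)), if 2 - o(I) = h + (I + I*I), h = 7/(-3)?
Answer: 41195*sqrt(2)/3 ≈ 19420.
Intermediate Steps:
b(E) = sqrt(5 + E)
h = -7/3 (h = 7*(-1/3) = -7/3 ≈ -2.3333)
o(I) = 13/3 - I - I**2 (o(I) = 2 - (-7/3 + (I + I*I)) = 2 - (-7/3 + (I + I**2)) = 2 - (-7/3 + I + I**2) = 2 + (7/3 - I - I**2) = 13/3 - I - I**2)
(-107*o(5))*(b(-3)*(0 + 5)) = (-107*(13/3 - 1*5 - 1*5**2))*(sqrt(5 - 3)*(0 + 5)) = (-107*(13/3 - 5 - 1*25))*(sqrt(2)*5) = (-107*(13/3 - 5 - 25))*(5*sqrt(2)) = (-107*(-77/3))*(5*sqrt(2)) = 8239*(5*sqrt(2))/3 = 41195*sqrt(2)/3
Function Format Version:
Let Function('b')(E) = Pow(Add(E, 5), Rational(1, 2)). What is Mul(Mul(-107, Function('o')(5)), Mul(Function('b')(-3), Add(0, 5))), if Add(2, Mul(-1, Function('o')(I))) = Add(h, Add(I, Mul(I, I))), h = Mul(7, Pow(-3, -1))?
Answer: Mul(Rational(41195, 3), Pow(2, Rational(1, 2))) ≈ 19420.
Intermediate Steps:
Function('b')(E) = Pow(Add(5, E), Rational(1, 2))
h = Rational(-7, 3) (h = Mul(7, Rational(-1, 3)) = Rational(-7, 3) ≈ -2.3333)
Function('o')(I) = Add(Rational(13, 3), Mul(-1, I), Mul(-1, Pow(I, 2))) (Function('o')(I) = Add(2, Mul(-1, Add(Rational(-7, 3), Add(I, Mul(I, I))))) = Add(2, Mul(-1, Add(Rational(-7, 3), Add(I, Pow(I, 2))))) = Add(2, Mul(-1, Add(Rational(-7, 3), I, Pow(I, 2)))) = Add(2, Add(Rational(7, 3), Mul(-1, I), Mul(-1, Pow(I, 2)))) = Add(Rational(13, 3), Mul(-1, I), Mul(-1, Pow(I, 2))))
Mul(Mul(-107, Function('o')(5)), Mul(Function('b')(-3), Add(0, 5))) = Mul(Mul(-107, Add(Rational(13, 3), Mul(-1, 5), Mul(-1, Pow(5, 2)))), Mul(Pow(Add(5, -3), Rational(1, 2)), Add(0, 5))) = Mul(Mul(-107, Add(Rational(13, 3), -5, Mul(-1, 25))), Mul(Pow(2, Rational(1, 2)), 5)) = Mul(Mul(-107, Add(Rational(13, 3), -5, -25)), Mul(5, Pow(2, Rational(1, 2)))) = Mul(Mul(-107, Rational(-77, 3)), Mul(5, Pow(2, Rational(1, 2)))) = Mul(Rational(8239, 3), Mul(5, Pow(2, Rational(1, 2)))) = Mul(Rational(41195, 3), Pow(2, Rational(1, 2)))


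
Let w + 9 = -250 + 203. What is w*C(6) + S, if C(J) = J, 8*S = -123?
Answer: -2811/8 ≈ -351.38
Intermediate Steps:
S = -123/8 (S = (⅛)*(-123) = -123/8 ≈ -15.375)
w = -56 (w = -9 + (-250 + 203) = -9 - 47 = -56)
w*C(6) + S = -56*6 - 123/8 = -336 - 123/8 = -2811/8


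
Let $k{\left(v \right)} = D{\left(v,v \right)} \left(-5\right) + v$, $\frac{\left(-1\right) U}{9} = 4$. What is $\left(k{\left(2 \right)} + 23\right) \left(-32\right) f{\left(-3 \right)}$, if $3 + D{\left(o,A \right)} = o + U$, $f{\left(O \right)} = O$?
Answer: $20160$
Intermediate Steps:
$U = -36$ ($U = \left(-9\right) 4 = -36$)
$D{\left(o,A \right)} = -39 + o$ ($D{\left(o,A \right)} = -3 + \left(o - 36\right) = -3 + \left(-36 + o\right) = -39 + o$)
$k{\left(v \right)} = 195 - 4 v$ ($k{\left(v \right)} = \left(-39 + v\right) \left(-5\right) + v = \left(195 - 5 v\right) + v = 195 - 4 v$)
$\left(k{\left(2 \right)} + 23\right) \left(-32\right) f{\left(-3 \right)} = \left(\left(195 - 8\right) + 23\right) \left(-32\right) \left(-3\right) = \left(187 + 23\right) \left(-32\right) \left(-3\right) = 210 \left(-32\right) \left(-3\right) = \left(-6720\right) \left(-3\right) = 20160$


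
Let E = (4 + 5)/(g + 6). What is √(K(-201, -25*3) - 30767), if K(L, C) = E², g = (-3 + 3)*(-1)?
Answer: I*√123059/2 ≈ 175.4*I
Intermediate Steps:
g = 0 (g = 0*(-1) = 0)
E = 3/2 (E = (4 + 5)/(0 + 6) = 9/6 = 9*(⅙) = 3/2 ≈ 1.5000)
K(L, C) = 9/4 (K(L, C) = (3/2)² = 9/4)
√(K(-201, -25*3) - 30767) = √(9/4 - 30767) = √(-123059/4) = I*√123059/2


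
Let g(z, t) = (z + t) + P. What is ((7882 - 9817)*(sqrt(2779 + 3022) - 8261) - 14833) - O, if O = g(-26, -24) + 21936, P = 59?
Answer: 15948257 - 1935*sqrt(5801) ≈ 1.5801e+7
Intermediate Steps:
g(z, t) = 59 + t + z (g(z, t) = (z + t) + 59 = (t + z) + 59 = 59 + t + z)
O = 21945 (O = (59 - 24 - 26) + 21936 = 9 + 21936 = 21945)
((7882 - 9817)*(sqrt(2779 + 3022) - 8261) - 14833) - O = ((7882 - 9817)*(sqrt(2779 + 3022) - 8261) - 14833) - 1*21945 = (-1935*(sqrt(5801) - 8261) - 14833) - 21945 = (-1935*(-8261 + sqrt(5801)) - 14833) - 21945 = ((15985035 - 1935*sqrt(5801)) - 14833) - 21945 = (15970202 - 1935*sqrt(5801)) - 21945 = 15948257 - 1935*sqrt(5801)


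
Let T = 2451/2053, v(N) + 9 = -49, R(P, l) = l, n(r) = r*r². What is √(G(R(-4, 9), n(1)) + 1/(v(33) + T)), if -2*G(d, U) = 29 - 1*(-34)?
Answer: 11*I*√14170860730/233246 ≈ 5.6141*I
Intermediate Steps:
n(r) = r³
v(N) = -58 (v(N) = -9 - 49 = -58)
T = 2451/2053 (T = 2451*(1/2053) = 2451/2053 ≈ 1.1939)
G(d, U) = -63/2 (G(d, U) = -(29 - 1*(-34))/2 = -(29 + 34)/2 = -½*63 = -63/2)
√(G(R(-4, 9), n(1)) + 1/(v(33) + T)) = √(-63/2 + 1/(-58 + 2451/2053)) = √(-63/2 + 1/(-116623/2053)) = √(-63/2 - 2053/116623) = √(-7351355/233246) = 11*I*√14170860730/233246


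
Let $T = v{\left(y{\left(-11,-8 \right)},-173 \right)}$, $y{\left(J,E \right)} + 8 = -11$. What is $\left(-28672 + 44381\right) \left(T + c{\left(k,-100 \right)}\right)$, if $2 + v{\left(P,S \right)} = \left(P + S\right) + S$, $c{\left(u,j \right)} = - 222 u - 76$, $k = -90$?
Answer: $306906733$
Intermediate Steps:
$y{\left(J,E \right)} = -19$ ($y{\left(J,E \right)} = -8 - 11 = -19$)
$c{\left(u,j \right)} = -76 - 222 u$
$v{\left(P,S \right)} = -2 + P + 2 S$ ($v{\left(P,S \right)} = -2 + \left(\left(P + S\right) + S\right) = -2 + \left(P + 2 S\right) = -2 + P + 2 S$)
$T = -367$ ($T = -2 - 19 + 2 \left(-173\right) = -2 - 19 - 346 = -367$)
$\left(-28672 + 44381\right) \left(T + c{\left(k,-100 \right)}\right) = \left(-28672 + 44381\right) \left(-367 - -19904\right) = 15709 \left(-367 + \left(-76 + 19980\right)\right) = 15709 \left(-367 + 19904\right) = 15709 \cdot 19537 = 306906733$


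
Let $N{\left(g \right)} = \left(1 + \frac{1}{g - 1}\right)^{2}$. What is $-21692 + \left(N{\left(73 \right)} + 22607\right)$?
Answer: $\frac{4748689}{5184} \approx 916.03$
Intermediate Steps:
$N{\left(g \right)} = \left(1 + \frac{1}{-1 + g}\right)^{2}$
$-21692 + \left(N{\left(73 \right)} + 22607\right) = -21692 + \left(\frac{73^{2}}{\left(-1 + 73\right)^{2}} + 22607\right) = -21692 + \left(\frac{5329}{5184} + 22607\right) = -21692 + \frac{117200017}{5184} = \frac{4748689}{5184}$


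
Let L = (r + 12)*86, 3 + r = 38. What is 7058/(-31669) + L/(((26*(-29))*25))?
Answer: -130524699/298480325 ≈ -0.43730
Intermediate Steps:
r = 35 (r = -3 + 38 = 35)
L = 4042 (L = (35 + 12)*86 = 47*86 = 4042)
7058/(-31669) + L/(((26*(-29))*25)) = 7058/(-31669) + 4042/(((26*(-29))*25)) = 7058*(-1/31669) + 4042/((-754*25)) = -7058/31669 + 4042/(-18850) = -7058/31669 + 4042*(-1/18850) = -7058/31669 - 2021/9425 = -130524699/298480325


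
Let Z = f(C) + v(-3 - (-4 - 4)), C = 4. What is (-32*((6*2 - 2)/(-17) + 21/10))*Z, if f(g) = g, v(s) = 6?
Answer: -8224/17 ≈ -483.76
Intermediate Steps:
Z = 10 (Z = 4 + 6 = 10)
(-32*((6*2 - 2)/(-17) + 21/10))*Z = -32*((6*2 - 2)/(-17) + 21/10)*10 = -32*((12 - 2)*(-1/17) + 21*(⅒))*10 = -32*(10*(-1/17) + 21/10)*10 = -32*(-10/17 + 21/10)*10 = -32*257/170*10 = -4112/85*10 = -8224/17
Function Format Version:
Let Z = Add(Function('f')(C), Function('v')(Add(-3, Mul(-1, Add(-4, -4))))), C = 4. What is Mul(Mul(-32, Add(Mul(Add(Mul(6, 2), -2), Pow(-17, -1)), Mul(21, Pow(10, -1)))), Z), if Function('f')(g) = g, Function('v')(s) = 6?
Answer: Rational(-8224, 17) ≈ -483.76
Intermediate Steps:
Z = 10 (Z = Add(4, 6) = 10)
Mul(Mul(-32, Add(Mul(Add(Mul(6, 2), -2), Pow(-17, -1)), Mul(21, Pow(10, -1)))), Z) = Mul(Mul(-32, Add(Mul(Add(Mul(6, 2), -2), Pow(-17, -1)), Mul(21, Pow(10, -1)))), 10) = Mul(Mul(-32, Add(Mul(Add(12, -2), Rational(-1, 17)), Mul(21, Rational(1, 10)))), 10) = Mul(Mul(-32, Add(Mul(10, Rational(-1, 17)), Rational(21, 10))), 10) = Mul(Mul(-32, Add(Rational(-10, 17), Rational(21, 10))), 10) = Mul(Mul(-32, Rational(257, 170)), 10) = Mul(Rational(-4112, 85), 10) = Rational(-8224, 17)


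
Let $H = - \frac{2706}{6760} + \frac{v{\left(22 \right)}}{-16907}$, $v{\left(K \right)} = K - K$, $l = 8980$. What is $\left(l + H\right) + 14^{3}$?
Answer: $\frac{39625767}{3380} \approx 11724.0$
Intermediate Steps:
$v{\left(K \right)} = 0$
$H = - \frac{1353}{3380}$ ($H = - \frac{2706}{6760} + \frac{0}{-16907} = \left(-2706\right) \frac{1}{6760} + 0 \left(- \frac{1}{16907}\right) = - \frac{1353}{3380} + 0 = - \frac{1353}{3380} \approx -0.4003$)
$\left(l + H\right) + 14^{3} = \left(8980 - \frac{1353}{3380}\right) + 14^{3} = \frac{30351047}{3380} + 2744 = \frac{39625767}{3380}$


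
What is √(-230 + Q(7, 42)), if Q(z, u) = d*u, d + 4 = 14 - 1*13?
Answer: 2*I*√89 ≈ 18.868*I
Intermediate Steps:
d = -3 (d = -4 + (14 - 1*13) = -4 + (14 - 13) = -4 + 1 = -3)
Q(z, u) = -3*u
√(-230 + Q(7, 42)) = √(-230 - 3*42) = √(-230 - 126) = √(-356) = 2*I*√89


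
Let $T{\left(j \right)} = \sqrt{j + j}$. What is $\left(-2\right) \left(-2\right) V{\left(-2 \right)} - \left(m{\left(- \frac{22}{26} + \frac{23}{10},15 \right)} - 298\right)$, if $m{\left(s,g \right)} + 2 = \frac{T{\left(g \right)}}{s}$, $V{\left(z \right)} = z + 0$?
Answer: $292 - \frac{130 \sqrt{30}}{189} \approx 288.23$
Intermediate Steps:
$V{\left(z \right)} = z$
$T{\left(j \right)} = \sqrt{2} \sqrt{j}$ ($T{\left(j \right)} = \sqrt{2 j} = \sqrt{2} \sqrt{j}$)
$m{\left(s,g \right)} = -2 + \frac{\sqrt{2} \sqrt{g}}{s}$
$\left(-2\right) \left(-2\right) V{\left(-2 \right)} - \left(m{\left(- \frac{22}{26} + \frac{23}{10},15 \right)} - 298\right) = \left(-2\right) \left(-2\right) \left(-2\right) - \left(\left(-2 + \frac{\sqrt{2} \sqrt{15}}{- \frac{22}{26} + \frac{23}{10}}\right) - 298\right) = 4 \left(-2\right) - \left(\left(-2 + \frac{\sqrt{2} \sqrt{15}}{\left(-22\right) \frac{1}{26} + 23 \cdot \frac{1}{10}}\right) - 298\right) = -8 - \left(\left(-2 + \frac{\sqrt{2} \sqrt{15}}{- \frac{11}{13} + \frac{23}{10}}\right) - 298\right) = -8 - \left(\left(-2 + \frac{\sqrt{2} \sqrt{15}}{\frac{189}{130}}\right) - 298\right) = -8 - \left(\left(-2 + \sqrt{2} \sqrt{15} \cdot \frac{130}{189}\right) - 298\right) = -8 - \left(\left(-2 + \frac{130 \sqrt{30}}{189}\right) - 298\right) = -8 - \left(-300 + \frac{130 \sqrt{30}}{189}\right) = -8 + \left(300 - \frac{130 \sqrt{30}}{189}\right) = 292 - \frac{130 \sqrt{30}}{189}$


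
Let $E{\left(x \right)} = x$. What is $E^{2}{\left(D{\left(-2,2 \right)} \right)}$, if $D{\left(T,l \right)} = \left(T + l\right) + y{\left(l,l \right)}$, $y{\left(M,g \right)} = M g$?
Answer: $16$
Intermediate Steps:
$D{\left(T,l \right)} = T + l + l^{2}$ ($D{\left(T,l \right)} = \left(T + l\right) + l l = \left(T + l\right) + l^{2} = T + l + l^{2}$)
$E^{2}{\left(D{\left(-2,2 \right)} \right)} = \left(-2 + 2 + 2^{2}\right)^{2} = \left(-2 + 2 + 4\right)^{2} = 4^{2} = 16$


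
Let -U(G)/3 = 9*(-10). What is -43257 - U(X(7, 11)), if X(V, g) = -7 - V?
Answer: -43527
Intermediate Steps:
U(G) = 270 (U(G) = -27*(-10) = -3*(-90) = 270)
-43257 - U(X(7, 11)) = -43257 - 1*270 = -43257 - 270 = -43527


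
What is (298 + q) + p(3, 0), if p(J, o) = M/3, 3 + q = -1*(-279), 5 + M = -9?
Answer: 1708/3 ≈ 569.33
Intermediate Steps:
M = -14 (M = -5 - 9 = -14)
q = 276 (q = -3 - 1*(-279) = -3 + 279 = 276)
p(J, o) = -14/3
(298 + q) + p(3, 0) = (298 + 276) - 14/3 = 574 - 14/3 = 1708/3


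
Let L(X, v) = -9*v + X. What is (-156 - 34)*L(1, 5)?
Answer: 8360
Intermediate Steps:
L(X, v) = X - 9*v
(-156 - 34)*L(1, 5) = (-156 - 34)*(1 - 9*5) = -190*(1 - 45) = -190*(-44) = 8360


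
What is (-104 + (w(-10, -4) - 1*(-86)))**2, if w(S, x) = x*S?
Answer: 484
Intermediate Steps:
w(S, x) = S*x
(-104 + (w(-10, -4) - 1*(-86)))**2 = (-104 + (-10*(-4) - 1*(-86)))**2 = (-104 + (40 + 86))**2 = (-104 + 126)**2 = 22**2 = 484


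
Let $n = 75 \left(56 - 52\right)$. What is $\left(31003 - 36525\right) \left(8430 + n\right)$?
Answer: $-48207060$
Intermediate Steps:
$n = 300$ ($n = 75 \cdot 4 = 300$)
$\left(31003 - 36525\right) \left(8430 + n\right) = \left(31003 - 36525\right) \left(8430 + 300\right) = \left(-5522\right) 8730 = -48207060$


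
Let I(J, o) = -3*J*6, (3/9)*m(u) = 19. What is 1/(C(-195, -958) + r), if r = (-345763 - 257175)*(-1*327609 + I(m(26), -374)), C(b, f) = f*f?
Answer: 1/198147447394 ≈ 5.0467e-12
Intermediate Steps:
m(u) = 57 (m(u) = 3*19 = 57)
C(b, f) = f²
I(J, o) = -18*J
r = 198146529630 (r = (-345763 - 257175)*(-1*327609 - 18*57) = -602938*(-327609 - 1026) = -602938*(-328635) = 198146529630)
1/(C(-195, -958) + r) = 1/((-958)² + 198146529630) = 1/(917764 + 198146529630) = 1/198147447394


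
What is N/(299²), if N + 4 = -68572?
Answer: -68576/89401 ≈ -0.76706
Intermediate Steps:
N = -68576 (N = -4 - 68572 = -68576)
N/(299²) = -68576/(299²) = -68576/89401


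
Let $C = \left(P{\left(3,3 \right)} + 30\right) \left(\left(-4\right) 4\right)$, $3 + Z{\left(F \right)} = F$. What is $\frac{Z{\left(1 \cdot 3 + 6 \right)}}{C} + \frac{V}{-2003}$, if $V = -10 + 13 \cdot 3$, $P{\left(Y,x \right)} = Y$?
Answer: $- \frac{4555}{176264} \approx -0.025842$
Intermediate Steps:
$Z{\left(F \right)} = -3 + F$
$V = 29$ ($V = -10 + 39 = 29$)
$C = -528$ ($C = \left(3 + 30\right) \left(\left(-4\right) 4\right) = 33 \left(-16\right) = -528$)
$\frac{Z{\left(1 \cdot 3 + 6 \right)}}{C} + \frac{V}{-2003} = \frac{-3 + \left(1 \cdot 3 + 6\right)}{-528} + \frac{29}{-2003} = \left(-3 + \left(3 + 6\right)\right) \left(- \frac{1}{528}\right) + 29 \left(- \frac{1}{2003}\right) = \left(-3 + 9\right) \left(- \frac{1}{528}\right) - \frac{29}{2003} = 6 \left(- \frac{1}{528}\right) - \frac{29}{2003} = - \frac{1}{88} - \frac{29}{2003} = - \frac{4555}{176264}$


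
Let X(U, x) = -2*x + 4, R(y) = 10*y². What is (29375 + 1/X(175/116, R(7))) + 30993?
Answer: 58919167/976 ≈ 60368.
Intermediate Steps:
X(U, x) = 4 - 2*x
(29375 + 1/X(175/116, R(7))) + 30993 = (29375 + 1/(4 - 20*7²)) + 30993 = (29375 + 1/(4 - 20*49)) + 30993 = (29375 + 1/(4 - 2*490)) + 30993 = (29375 + 1/(4 - 980)) + 30993 = (29375 + 1/(-976)) + 30993 = (29375 - 1/976) + 30993 = 28669999/976 + 30993 = 58919167/976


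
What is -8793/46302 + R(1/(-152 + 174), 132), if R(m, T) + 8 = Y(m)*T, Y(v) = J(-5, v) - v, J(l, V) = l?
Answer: -10405447/15434 ≈ -674.19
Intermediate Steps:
Y(v) = -5 - v
R(m, T) = -8 + T*(-5 - m) (R(m, T) = -8 + (-5 - m)*T = -8 + T*(-5 - m))
-8793/46302 + R(1/(-152 + 174), 132) = -8793/46302 + (-8 - 1*132*(5 + 1/(-152 + 174))) = -8793*1/46302 + (-8 - 1*132*(5 + 1/22)) = -2931/15434 + (-8 - 1*132*(5 + 1/22)) = -2931/15434 + (-8 - 1*132*111/22) = -2931/15434 + (-8 - 666) = -2931/15434 - 674 = -10405447/15434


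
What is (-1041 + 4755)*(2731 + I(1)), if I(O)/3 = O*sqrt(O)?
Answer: 10154076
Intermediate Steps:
I(O) = 3*O**(3/2) (I(O) = 3*(O*sqrt(O)) = 3*O**(3/2))
(-1041 + 4755)*(2731 + I(1)) = (-1041 + 4755)*(2731 + 3*1**(3/2)) = 3714*(2731 + 3*1) = 3714*(2731 + 3) = 3714*2734 = 10154076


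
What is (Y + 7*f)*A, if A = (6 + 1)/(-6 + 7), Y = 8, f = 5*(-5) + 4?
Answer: -973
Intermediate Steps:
f = -21 (f = -25 + 4 = -21)
A = 7 (A = 7/1 = 7*1 = 7)
(Y + 7*f)*A = (8 + 7*(-21))*7 = (8 - 147)*7 = -139*7 = -973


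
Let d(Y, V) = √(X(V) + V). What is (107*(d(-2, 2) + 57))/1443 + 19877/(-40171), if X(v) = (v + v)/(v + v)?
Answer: 518754/139009 + 107*√3/1443 ≈ 3.8602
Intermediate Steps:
X(v) = 1 (X(v) = (2*v)/((2*v)) = (2*v)*(1/(2*v)) = 1)
d(Y, V) = √(1 + V)
(107*(d(-2, 2) + 57))/1443 + 19877/(-40171) = (107*(√(1 + 2) + 57))/1443 + 19877/(-40171) = (107*(√3 + 57))*(1/1443) + 19877*(-1/40171) = (107*(57 + √3))*(1/1443) - 143/289 = (6099 + 107*√3)*(1/1443) - 143/289 = (2033/481 + 107*√3/1443) - 143/289 = 518754/139009 + 107*√3/1443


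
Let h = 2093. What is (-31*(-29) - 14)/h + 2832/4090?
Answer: 4773513/4280185 ≈ 1.1153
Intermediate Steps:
(-31*(-29) - 14)/h + 2832/4090 = (-31*(-29) - 14)/2093 + 2832/4090 = (899 - 14)*(1/2093) + 2832*(1/4090) = 885*(1/2093) + 1416/2045 = 885/2093 + 1416/2045 = 4773513/4280185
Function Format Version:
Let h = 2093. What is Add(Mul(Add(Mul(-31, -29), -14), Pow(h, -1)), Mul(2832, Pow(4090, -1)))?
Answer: Rational(4773513, 4280185) ≈ 1.1153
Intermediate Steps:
Add(Mul(Add(Mul(-31, -29), -14), Pow(h, -1)), Mul(2832, Pow(4090, -1))) = Add(Mul(Add(Mul(-31, -29), -14), Pow(2093, -1)), Mul(2832, Pow(4090, -1))) = Add(Mul(Add(899, -14), Rational(1, 2093)), Mul(2832, Rational(1, 4090))) = Add(Mul(885, Rational(1, 2093)), Rational(1416, 2045)) = Add(Rational(885, 2093), Rational(1416, 2045)) = Rational(4773513, 4280185)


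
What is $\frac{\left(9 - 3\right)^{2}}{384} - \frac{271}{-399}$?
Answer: $\frac{9869}{12768} \approx 0.77295$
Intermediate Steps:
$\frac{\left(9 - 3\right)^{2}}{384} - \frac{271}{-399} = 6^{2} \cdot \frac{1}{384} - - \frac{271}{399} = 36 \cdot \frac{1}{384} + \frac{271}{399} = \frac{3}{32} + \frac{271}{399} = \frac{9869}{12768}$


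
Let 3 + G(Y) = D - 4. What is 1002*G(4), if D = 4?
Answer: -3006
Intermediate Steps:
G(Y) = -3 (G(Y) = -3 + (4 - 4) = -3 + 0 = -3)
1002*G(4) = 1002*(-3) = -3006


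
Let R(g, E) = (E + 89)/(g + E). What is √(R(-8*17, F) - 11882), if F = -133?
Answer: I*√859781566/269 ≈ 109.0*I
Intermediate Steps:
R(g, E) = (89 + E)/(E + g)
√(R(-8*17, F) - 11882) = √((89 - 133)/(-133 - 8*17) - 11882) = √(-44/(-133 - 136) - 11882) = √(-44/(-269) - 11882) = √(-1/269*(-44) - 11882) = √(44/269 - 11882) = √(-3196214/269) = I*√859781566/269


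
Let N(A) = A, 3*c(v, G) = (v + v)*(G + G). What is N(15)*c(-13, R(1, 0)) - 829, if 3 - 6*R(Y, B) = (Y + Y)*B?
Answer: -959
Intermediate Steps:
R(Y, B) = 1/2 - B*Y/3 (R(Y, B) = 1/2 - (Y + Y)*B/6 = 1/2 - 2*Y*B/6 = 1/2 - B*Y/3)
c(v, G) = 4*G*v/3 (c(v, G) = ((v + v)*(G + G))/3 = ((2*v)*(2*G))/3 = (4*G*v)/3 = 4*G*v/3)
N(15)*c(-13, R(1, 0)) - 829 = 15*((4/3)*(1/2 - 1/3*0*1)*(-13)) - 829 = 15*((4/3)*(1/2 + 0)*(-13)) - 829 = 15*((4/3)*(1/2)*(-13)) - 829 = 15*(-26/3) - 829 = -130 - 829 = -959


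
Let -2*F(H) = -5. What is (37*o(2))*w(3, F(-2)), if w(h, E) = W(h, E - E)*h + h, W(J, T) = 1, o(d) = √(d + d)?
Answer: 444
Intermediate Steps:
o(d) = √2*√d (o(d) = √(2*d) = √2*√d)
F(H) = 5/2 (F(H) = -½*(-5) = 5/2)
w(h, E) = 2*h (w(h, E) = 1*h + h = h + h = 2*h)
(37*o(2))*w(3, F(-2)) = (37*(√2*√2))*(2*3) = (37*2)*6 = 74*6 = 444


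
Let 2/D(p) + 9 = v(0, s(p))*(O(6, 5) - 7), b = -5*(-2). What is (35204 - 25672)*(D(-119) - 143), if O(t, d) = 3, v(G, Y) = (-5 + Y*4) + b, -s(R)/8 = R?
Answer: -20801921900/15261 ≈ -1.3631e+6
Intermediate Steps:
b = 10
s(R) = -8*R
v(G, Y) = 5 + 4*Y (v(G, Y) = (-5 + Y*4) + 10 = (-5 + 4*Y) + 10 = 5 + 4*Y)
D(p) = 2/(-29 + 128*p) (D(p) = 2/(-9 + (5 + 4*(-8*p))*(3 - 7)) = 2/(-9 + (5 - 32*p)*(-4)) = 2/(-9 + (-20 + 128*p)) = 2/(-29 + 128*p))
(35204 - 25672)*(D(-119) - 143) = (35204 - 25672)*(2/(-29 + 128*(-119)) - 143) = 9532*(2/(-29 - 15232) - 143) = 9532*(2/(-15261) - 143) = 9532*(2*(-1/15261) - 143) = 9532*(-2/15261 - 143) = 9532*(-2182325/15261) = -20801921900/15261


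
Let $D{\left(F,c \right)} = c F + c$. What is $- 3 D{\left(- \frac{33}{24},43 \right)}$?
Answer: $\frac{387}{8} \approx 48.375$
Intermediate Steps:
$D{\left(F,c \right)} = c + F c$ ($D{\left(F,c \right)} = F c + c = c + F c$)
$- 3 D{\left(- \frac{33}{24},43 \right)} = - 3 \cdot 43 \left(1 - \frac{33}{24}\right) = - 3 \cdot 43 \left(1 - \frac{11}{8}\right) = - 3 \cdot 43 \left(- \frac{3}{8}\right) = \left(-3\right) \left(- \frac{129}{8}\right) = \frac{387}{8}$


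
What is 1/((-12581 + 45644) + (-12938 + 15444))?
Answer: 1/35569 ≈ 2.8114e-5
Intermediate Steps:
1/((-12581 + 45644) + (-12938 + 15444)) = 1/(33063 + 2506) = 1/35569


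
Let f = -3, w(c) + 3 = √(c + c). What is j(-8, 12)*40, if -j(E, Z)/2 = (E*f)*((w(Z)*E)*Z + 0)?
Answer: -552960 + 368640*√6 ≈ 3.5002e+5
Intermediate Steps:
w(c) = -3 + √2*√c (w(c) = -3 + √(c + c) = -3 + √(2*c) = -3 + √2*√c)
j(E, Z) = 6*Z*E²*(-3 + √2*√Z) (j(E, Z) = -2*E*(-3)*(((-3 + √2*√Z)*E)*Z + 0) = -2*(-3*E)*((E*(-3 + √2*√Z))*Z + 0) = -2*(-3*E)*(E*Z*(-3 + √2*√Z) + 0) = -2*(-3*E)*E*Z*(-3 + √2*√Z) = -(-6)*Z*E²*(-3 + √2*√Z) = 6*Z*E²*(-3 + √2*√Z))
j(-8, 12)*40 = (6*12*(-8)²*(-3 + √2*√12))*40 = (6*12*64*(-3 + √2*(2*√3)))*40 = (6*12*64*(-3 + 2*√6))*40 = (-13824 + 9216*√6)*40 = -552960 + 368640*√6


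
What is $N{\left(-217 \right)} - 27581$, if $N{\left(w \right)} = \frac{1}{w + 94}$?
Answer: $- \frac{3392464}{123} \approx -27581.0$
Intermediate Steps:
$N{\left(w \right)} = \frac{1}{94 + w}$
$N{\left(-217 \right)} - 27581 = \frac{1}{94 - 217} - 27581 = \frac{1}{-123} - 27581 = - \frac{1}{123} - 27581 = - \frac{3392464}{123}$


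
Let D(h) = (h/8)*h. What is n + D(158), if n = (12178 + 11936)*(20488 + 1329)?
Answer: 1052196517/2 ≈ 5.2610e+8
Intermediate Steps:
D(h) = h²/8 (D(h) = (h*(⅛))*h = (h/8)*h = h²/8)
n = 526095138 (n = 24114*21817 = 526095138)
n + D(158) = 526095138 + (⅛)*158² = 526095138 + (⅛)*24964 = 526095138 + 6241/2 = 1052196517/2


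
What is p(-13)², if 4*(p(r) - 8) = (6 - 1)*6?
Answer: 961/4 ≈ 240.25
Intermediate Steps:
p(r) = 31/2 (p(r) = 8 + ((6 - 1)*6)/4 = 8 + (5*6)/4 = 8 + (¼)*30 = 8 + 15/2 = 31/2)
p(-13)² = (31/2)² = 961/4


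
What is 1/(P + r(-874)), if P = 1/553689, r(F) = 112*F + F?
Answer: -553689/54683433017 ≈ -1.0125e-5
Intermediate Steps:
r(F) = 113*F
P = 1/553689 ≈ 1.8061e-6
1/(P + r(-874)) = 1/(1/553689 + 113*(-874)) = 1/(1/553689 - 98762) = 1/(-54683433017/553689) = -553689/54683433017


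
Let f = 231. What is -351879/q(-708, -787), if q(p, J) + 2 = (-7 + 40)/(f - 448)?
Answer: 76357743/467 ≈ 1.6351e+5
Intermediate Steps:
q(p, J) = -467/217 (q(p, J) = -2 + (-7 + 40)/(231 - 448) = -2 + 33/(-217) = -2 + 33*(-1/217) = -2 - 33/217 = -467/217)
-351879/q(-708, -787) = -351879/(-467/217) = -351879*(-217/467) = 76357743/467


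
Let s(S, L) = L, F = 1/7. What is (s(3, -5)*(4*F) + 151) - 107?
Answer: 288/7 ≈ 41.143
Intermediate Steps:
F = ⅐ (F = 1*(⅐) = ⅐ ≈ 0.14286)
(s(3, -5)*(4*F) + 151) - 107 = (-20/7 + 151) - 107 = 1037/7 - 107 = 288/7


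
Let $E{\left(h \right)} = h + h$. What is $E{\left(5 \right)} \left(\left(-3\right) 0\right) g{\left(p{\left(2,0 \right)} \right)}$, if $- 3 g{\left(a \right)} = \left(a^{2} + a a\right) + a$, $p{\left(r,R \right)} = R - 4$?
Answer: $0$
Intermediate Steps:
$p{\left(r,R \right)} = -4 + R$
$E{\left(h \right)} = 2 h$
$g{\left(a \right)} = - \frac{2 a^{2}}{3} - \frac{a}{3}$ ($g{\left(a \right)} = - \frac{\left(a^{2} + a a\right) + a}{3} = - \frac{\left(a^{2} + a^{2}\right) + a}{3} = - \frac{2 a^{2} + a}{3} = - \frac{a + 2 a^{2}}{3} = - \frac{2 a^{2}}{3} - \frac{a}{3}$)
$E{\left(5 \right)} \left(\left(-3\right) 0\right) g{\left(p{\left(2,0 \right)} \right)} = 2 \cdot 5 \left(\left(-3\right) 0\right) \left(- \frac{\left(-4 + 0\right) \left(1 + 2 \left(-4 + 0\right)\right)}{3}\right) = 10 \cdot 0 \left(\left(- \frac{1}{3}\right) \left(-4\right) \left(1 + 2 \left(-4\right)\right)\right) = 0 \left(\left(- \frac{1}{3}\right) \left(-4\right) \left(1 - 8\right)\right) = 0 \left(\left(- \frac{1}{3}\right) \left(-4\right) \left(-7\right)\right) = 0 \left(- \frac{28}{3}\right) = 0$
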